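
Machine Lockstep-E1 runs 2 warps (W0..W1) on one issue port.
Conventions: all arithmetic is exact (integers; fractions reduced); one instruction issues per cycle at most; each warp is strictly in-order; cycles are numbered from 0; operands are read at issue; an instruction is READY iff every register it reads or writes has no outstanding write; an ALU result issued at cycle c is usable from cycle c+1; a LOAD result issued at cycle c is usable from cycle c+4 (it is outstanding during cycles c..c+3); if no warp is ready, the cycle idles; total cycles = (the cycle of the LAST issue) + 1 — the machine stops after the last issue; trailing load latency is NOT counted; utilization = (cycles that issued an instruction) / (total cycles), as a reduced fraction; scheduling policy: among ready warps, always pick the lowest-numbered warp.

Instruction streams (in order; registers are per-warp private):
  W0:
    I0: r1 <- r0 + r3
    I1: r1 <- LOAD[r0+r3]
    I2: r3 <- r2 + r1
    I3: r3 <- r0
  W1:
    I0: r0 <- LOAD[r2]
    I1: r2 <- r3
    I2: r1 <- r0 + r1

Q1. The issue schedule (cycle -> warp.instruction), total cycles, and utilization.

cycle 0: W0.I0
cycle 1: W0.I1
cycle 2: W1.I0
cycle 3: W1.I1
cycle 4: idle
cycle 5: W0.I2
cycle 6: W0.I3
cycle 7: W1.I2

Answer: 8 cycles, utilization 7/8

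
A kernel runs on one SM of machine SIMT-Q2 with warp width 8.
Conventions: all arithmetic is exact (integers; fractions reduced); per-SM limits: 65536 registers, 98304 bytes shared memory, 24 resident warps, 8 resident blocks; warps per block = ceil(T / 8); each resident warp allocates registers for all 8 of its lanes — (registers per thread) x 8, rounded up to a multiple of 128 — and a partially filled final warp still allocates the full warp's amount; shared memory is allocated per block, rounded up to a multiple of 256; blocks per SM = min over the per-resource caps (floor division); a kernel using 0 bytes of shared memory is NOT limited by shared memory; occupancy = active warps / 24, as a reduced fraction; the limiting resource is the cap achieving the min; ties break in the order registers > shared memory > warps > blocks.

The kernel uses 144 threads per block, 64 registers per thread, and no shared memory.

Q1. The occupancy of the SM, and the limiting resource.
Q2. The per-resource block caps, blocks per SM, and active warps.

Answer: occupancy 3/4, limited by warps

registers: 7 blocks
shared memory: no limit (kernel uses none)
warps: 1 block
blocks: 8 blocks

Answer: 1 block, 18 active warps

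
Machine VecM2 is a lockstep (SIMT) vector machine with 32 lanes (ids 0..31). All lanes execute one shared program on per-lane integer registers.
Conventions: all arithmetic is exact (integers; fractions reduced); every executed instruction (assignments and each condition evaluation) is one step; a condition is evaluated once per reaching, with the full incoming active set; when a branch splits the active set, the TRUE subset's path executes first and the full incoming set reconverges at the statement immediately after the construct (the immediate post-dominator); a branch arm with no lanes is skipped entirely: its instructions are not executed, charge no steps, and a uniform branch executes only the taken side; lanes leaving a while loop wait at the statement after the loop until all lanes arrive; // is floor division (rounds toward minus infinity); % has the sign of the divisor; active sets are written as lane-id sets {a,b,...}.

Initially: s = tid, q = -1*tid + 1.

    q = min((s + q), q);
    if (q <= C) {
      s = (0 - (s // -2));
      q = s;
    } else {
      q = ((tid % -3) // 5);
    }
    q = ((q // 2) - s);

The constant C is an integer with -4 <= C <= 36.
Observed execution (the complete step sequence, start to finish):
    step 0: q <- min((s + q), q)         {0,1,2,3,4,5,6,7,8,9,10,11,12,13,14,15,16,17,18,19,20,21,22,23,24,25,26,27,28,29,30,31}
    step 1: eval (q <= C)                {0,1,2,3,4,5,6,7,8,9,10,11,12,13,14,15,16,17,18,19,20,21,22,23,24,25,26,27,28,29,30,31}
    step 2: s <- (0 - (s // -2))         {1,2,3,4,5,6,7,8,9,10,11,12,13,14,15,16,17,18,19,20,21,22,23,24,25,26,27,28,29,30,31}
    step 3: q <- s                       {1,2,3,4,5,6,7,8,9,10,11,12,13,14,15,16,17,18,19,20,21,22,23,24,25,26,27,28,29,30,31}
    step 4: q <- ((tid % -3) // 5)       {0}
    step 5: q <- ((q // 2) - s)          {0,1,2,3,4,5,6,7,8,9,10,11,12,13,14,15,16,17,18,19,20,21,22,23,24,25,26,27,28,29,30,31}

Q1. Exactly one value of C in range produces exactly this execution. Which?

Answer: C = 0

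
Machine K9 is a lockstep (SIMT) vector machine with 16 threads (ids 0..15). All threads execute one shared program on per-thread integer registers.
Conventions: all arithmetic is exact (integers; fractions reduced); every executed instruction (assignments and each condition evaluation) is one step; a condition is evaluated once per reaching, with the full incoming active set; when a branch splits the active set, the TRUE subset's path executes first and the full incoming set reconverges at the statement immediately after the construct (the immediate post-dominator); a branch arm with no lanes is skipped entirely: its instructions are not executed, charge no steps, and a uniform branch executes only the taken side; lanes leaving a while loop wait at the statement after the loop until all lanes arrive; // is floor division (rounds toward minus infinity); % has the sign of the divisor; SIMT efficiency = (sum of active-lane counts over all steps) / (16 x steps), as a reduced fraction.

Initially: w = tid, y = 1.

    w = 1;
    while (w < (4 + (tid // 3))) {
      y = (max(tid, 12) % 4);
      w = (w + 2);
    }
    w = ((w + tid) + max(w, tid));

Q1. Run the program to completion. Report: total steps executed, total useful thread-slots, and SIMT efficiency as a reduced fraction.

Answer: 15 steps, 186 useful, 31/40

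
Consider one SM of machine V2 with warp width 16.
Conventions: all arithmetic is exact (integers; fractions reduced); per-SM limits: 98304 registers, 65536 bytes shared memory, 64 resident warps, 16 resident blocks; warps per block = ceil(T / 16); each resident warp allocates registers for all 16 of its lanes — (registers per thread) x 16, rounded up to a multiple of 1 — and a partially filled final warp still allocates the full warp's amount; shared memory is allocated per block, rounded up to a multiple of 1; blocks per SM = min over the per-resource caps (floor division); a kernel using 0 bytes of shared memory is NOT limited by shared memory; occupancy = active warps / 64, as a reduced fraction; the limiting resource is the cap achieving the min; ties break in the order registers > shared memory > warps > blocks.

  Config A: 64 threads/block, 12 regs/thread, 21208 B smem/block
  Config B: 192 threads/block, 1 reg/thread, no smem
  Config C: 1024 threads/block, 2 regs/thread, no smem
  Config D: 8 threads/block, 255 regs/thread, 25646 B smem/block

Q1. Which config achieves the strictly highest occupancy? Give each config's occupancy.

occupancies: A 3/16, B 15/16, C 1, D 1/32

Answer: C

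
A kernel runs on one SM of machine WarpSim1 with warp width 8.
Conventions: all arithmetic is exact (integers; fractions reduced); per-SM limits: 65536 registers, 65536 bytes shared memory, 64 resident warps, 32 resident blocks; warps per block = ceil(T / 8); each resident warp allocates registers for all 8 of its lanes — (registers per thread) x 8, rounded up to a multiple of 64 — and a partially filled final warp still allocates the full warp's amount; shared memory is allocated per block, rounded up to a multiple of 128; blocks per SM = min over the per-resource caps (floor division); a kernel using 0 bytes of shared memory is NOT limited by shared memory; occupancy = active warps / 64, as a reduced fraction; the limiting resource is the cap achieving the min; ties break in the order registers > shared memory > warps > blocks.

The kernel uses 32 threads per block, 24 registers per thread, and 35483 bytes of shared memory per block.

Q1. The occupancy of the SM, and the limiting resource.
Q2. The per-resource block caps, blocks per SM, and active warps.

Answer: occupancy 1/16, limited by shared memory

registers: 85 blocks
shared memory: 1 block
warps: 16 blocks
blocks: 32 blocks

Answer: 1 block, 4 active warps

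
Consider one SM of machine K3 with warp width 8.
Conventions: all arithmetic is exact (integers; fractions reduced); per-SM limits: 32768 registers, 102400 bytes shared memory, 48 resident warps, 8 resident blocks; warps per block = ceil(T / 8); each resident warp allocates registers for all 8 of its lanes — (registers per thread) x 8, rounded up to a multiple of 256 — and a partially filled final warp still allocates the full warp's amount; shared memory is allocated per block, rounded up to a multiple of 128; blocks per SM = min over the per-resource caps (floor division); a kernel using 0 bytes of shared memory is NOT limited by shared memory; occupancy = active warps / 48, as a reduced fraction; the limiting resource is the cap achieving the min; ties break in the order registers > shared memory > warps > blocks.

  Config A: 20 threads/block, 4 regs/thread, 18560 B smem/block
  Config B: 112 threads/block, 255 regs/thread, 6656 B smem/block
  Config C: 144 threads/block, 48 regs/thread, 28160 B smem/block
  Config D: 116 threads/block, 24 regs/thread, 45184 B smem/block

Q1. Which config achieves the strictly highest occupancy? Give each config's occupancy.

occupancies: A 5/16, B 7/24, C 3/4, D 5/8

Answer: C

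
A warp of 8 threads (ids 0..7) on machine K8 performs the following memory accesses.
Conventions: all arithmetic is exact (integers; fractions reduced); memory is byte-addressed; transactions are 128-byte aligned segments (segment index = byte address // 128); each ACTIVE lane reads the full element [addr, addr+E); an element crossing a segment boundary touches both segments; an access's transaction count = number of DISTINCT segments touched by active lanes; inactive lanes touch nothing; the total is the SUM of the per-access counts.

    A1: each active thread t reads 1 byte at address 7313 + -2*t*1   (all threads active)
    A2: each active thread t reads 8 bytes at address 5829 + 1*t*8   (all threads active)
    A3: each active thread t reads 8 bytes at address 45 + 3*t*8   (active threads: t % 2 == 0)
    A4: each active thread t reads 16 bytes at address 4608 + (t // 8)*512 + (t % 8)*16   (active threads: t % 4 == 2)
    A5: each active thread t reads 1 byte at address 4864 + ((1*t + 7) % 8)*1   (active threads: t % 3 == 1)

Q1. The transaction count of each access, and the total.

A1: 1 transaction
A2: 2 transactions
A3: 2 transactions
A4: 1 transaction
A5: 1 transaction

Answer: 1,2,2,1,1; total 7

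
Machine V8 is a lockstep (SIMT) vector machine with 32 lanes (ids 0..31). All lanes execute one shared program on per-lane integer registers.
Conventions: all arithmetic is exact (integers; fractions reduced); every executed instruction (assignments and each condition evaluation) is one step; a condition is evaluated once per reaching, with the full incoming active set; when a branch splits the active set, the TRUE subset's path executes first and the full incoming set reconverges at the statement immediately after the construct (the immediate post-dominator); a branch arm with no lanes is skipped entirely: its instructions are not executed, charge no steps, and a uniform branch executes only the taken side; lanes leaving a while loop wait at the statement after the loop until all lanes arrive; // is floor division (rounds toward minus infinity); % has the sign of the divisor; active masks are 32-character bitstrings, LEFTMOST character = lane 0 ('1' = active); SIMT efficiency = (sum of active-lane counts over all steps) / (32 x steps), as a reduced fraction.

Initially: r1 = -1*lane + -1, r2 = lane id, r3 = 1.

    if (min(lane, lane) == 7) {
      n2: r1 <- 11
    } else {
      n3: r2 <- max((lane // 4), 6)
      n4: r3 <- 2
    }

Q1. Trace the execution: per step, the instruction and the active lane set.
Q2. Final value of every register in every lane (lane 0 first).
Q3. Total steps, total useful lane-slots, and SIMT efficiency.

step 0: eval (min(lane, lane) == 7)  11111111111111111111111111111111
step 1: r1 <- 11                     00000001000000000000000000000000
step 2: r2 <- max((lane // 4), 6)    11111110111111111111111111111111
step 3: r3 <- 2                      11111110111111111111111111111111

Answer: 4 steps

r1: -1,-2,-3,-4,-5,-6,-7,11,-9,-10,-11,-12,-13,-14,-15,-16,-17,-18,-19,-20,-21,-22,-23,-24,-25,-26,-27,-28,-29,-30,-31,-32
r2: 6,6,6,6,6,6,6,7,6,6,6,6,6,6,6,6,6,6,6,6,6,6,6,6,6,6,6,6,7,7,7,7
r3: 2,2,2,2,2,2,2,1,2,2,2,2,2,2,2,2,2,2,2,2,2,2,2,2,2,2,2,2,2,2,2,2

steps = 4; useful = 95; efficiency = 95/128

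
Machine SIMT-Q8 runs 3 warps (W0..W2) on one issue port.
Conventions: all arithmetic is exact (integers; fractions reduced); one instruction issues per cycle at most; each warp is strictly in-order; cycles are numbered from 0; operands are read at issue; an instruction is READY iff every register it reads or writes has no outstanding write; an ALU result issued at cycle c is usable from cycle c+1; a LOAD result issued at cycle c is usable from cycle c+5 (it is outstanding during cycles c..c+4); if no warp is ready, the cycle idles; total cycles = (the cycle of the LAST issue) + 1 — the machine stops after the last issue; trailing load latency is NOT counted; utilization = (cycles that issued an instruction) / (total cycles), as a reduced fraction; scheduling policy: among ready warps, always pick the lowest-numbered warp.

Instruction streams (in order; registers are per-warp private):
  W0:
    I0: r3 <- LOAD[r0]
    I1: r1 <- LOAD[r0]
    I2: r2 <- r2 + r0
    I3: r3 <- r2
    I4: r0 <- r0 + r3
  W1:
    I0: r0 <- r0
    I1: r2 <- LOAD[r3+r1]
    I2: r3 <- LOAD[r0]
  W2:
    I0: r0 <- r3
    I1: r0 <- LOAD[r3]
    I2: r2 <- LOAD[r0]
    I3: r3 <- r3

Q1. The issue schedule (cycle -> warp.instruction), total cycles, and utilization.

cycle 0: W0.I0
cycle 1: W0.I1
cycle 2: W0.I2
cycle 3: W1.I0
cycle 4: W1.I1
cycle 5: W0.I3
cycle 6: W0.I4
cycle 7: W1.I2
cycle 8: W2.I0
cycle 9: W2.I1
cycle 10: idle
cycle 11: idle
cycle 12: idle
cycle 13: idle
cycle 14: W2.I2
cycle 15: W2.I3

Answer: 16 cycles, utilization 3/4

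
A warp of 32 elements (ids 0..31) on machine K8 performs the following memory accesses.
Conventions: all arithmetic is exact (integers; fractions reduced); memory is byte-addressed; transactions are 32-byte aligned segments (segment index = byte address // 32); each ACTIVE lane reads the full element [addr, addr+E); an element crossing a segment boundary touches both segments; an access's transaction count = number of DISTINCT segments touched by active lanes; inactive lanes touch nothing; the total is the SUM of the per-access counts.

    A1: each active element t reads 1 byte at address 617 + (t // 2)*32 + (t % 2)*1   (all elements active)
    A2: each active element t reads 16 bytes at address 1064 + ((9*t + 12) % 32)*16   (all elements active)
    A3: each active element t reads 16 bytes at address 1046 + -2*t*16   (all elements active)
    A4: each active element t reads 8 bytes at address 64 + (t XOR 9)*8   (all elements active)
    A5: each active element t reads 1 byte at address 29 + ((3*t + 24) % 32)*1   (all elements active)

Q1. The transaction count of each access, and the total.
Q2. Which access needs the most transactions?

A1: 16 transactions
A2: 17 transactions
A3: 33 transactions
A4: 8 transactions
A5: 2 transactions

Answer: 16,17,33,8,2; total 76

Answer: A3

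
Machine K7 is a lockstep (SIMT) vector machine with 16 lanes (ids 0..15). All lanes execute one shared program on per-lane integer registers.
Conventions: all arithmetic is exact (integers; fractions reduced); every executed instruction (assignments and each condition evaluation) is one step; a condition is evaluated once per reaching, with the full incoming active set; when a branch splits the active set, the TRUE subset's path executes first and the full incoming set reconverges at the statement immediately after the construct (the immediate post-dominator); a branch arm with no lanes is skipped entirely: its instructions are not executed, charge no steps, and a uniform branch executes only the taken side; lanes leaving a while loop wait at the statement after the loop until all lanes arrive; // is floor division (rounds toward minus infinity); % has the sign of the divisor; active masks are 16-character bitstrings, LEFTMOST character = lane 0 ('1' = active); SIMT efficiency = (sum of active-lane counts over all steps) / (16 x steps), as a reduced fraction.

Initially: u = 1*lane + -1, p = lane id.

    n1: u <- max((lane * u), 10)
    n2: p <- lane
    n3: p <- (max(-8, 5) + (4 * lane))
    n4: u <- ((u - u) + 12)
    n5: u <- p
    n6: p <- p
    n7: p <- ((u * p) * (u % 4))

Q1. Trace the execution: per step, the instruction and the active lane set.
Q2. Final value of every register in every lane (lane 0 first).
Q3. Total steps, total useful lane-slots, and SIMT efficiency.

step 0: u <- max((lane * u), 10)     1111111111111111
step 1: p <- lane                    1111111111111111
step 2: p <- (max(-8, 5) + (4 * lane)) 1111111111111111
step 3: u <- ((u - u) + 12)          1111111111111111
step 4: u <- p                       1111111111111111
step 5: p <- p                       1111111111111111
step 6: p <- ((u * p) * (u % 4))     1111111111111111

Answer: 7 steps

u: 5,9,13,17,21,25,29,33,37,41,45,49,53,57,61,65
p: 25,81,169,289,441,625,841,1089,1369,1681,2025,2401,2809,3249,3721,4225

steps = 7; useful = 112; efficiency = 112/112 = 1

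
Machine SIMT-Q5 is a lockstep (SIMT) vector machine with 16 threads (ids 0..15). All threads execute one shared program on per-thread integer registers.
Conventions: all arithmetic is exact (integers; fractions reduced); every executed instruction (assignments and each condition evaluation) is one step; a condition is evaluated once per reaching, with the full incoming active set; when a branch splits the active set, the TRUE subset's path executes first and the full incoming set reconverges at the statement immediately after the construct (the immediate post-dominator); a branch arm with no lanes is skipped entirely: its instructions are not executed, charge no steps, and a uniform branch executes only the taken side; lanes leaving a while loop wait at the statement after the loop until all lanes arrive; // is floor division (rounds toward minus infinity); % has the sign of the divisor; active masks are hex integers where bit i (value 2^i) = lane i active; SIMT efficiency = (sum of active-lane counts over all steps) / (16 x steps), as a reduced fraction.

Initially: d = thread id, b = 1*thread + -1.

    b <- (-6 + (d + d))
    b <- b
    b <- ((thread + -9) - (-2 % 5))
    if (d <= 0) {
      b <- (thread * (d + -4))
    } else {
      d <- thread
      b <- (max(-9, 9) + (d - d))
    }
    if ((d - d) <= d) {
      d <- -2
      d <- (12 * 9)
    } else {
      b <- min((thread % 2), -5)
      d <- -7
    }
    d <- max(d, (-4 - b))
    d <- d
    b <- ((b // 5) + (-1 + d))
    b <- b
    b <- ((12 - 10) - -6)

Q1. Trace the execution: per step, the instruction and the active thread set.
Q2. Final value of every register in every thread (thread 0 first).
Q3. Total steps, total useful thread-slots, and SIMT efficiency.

step 0: b <- (-6 + (d + d))          0xffff
step 1: b <- b                       0xffff
step 2: b <- ((thread + -9) - (-2 % 5)) 0xffff
step 3: eval (d <= 0)                0xffff
step 4: b <- (thread * (d + -4))     0x0001
step 5: d <- thread                  0xfffe
step 6: b <- (max(-9, 9) + (d - d))  0xfffe
step 7: eval ((d - d) <= d)          0xffff
step 8: d <- -2                      0xffff
step 9: d <- (12 * 9)                0xffff
step 10: d <- max(d, (-4 - b))        0xffff
step 11: d <- d                       0xffff
step 12: b <- ((b // 5) + (-1 + d))   0xffff
step 13: b <- b                       0xffff
step 14: b <- ((12 - 10) - -6)        0xffff

Answer: 15 steps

d: 108,108,108,108,108,108,108,108,108,108,108,108,108,108,108,108
b: 8,8,8,8,8,8,8,8,8,8,8,8,8,8,8,8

steps = 15; useful = 223; efficiency = 223/240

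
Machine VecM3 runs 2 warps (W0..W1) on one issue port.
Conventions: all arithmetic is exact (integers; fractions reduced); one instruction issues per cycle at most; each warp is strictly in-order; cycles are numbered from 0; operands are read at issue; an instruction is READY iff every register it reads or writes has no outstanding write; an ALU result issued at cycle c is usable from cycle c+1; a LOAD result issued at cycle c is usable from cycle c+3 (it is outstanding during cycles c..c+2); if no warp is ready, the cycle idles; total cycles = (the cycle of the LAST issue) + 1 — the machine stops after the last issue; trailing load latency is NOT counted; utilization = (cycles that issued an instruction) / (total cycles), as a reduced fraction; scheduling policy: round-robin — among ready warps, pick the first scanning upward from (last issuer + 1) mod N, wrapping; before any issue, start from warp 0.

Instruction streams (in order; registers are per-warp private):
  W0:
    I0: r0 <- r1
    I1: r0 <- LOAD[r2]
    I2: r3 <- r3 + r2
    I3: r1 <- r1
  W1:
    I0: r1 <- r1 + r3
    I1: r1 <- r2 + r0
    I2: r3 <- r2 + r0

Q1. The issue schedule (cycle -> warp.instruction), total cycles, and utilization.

cycle 0: W0.I0
cycle 1: W1.I0
cycle 2: W0.I1
cycle 3: W1.I1
cycle 4: W0.I2
cycle 5: W1.I2
cycle 6: W0.I3

Answer: 7 cycles, utilization 1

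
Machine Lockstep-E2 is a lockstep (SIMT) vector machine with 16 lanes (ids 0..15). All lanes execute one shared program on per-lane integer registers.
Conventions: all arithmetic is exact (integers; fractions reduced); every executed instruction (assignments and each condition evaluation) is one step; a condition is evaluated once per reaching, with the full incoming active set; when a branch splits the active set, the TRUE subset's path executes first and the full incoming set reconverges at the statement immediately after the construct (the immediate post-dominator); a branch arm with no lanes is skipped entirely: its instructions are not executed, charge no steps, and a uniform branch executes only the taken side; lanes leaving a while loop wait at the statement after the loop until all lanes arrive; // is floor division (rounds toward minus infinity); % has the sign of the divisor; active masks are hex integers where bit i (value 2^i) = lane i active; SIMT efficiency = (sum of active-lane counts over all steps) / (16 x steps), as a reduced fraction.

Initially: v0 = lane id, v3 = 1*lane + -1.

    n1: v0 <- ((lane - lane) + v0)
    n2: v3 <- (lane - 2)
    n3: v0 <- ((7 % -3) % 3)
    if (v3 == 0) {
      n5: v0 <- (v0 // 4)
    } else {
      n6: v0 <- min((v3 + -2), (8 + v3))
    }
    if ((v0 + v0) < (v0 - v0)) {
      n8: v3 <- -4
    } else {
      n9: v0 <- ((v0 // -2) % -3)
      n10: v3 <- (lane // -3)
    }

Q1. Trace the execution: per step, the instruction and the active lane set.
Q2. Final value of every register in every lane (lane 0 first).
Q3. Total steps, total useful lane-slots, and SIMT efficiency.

step 0: v0 <- ((lane - lane) + v0)   0xffff
step 1: v3 <- (lane - 2)             0xffff
step 2: v0 <- ((7 % -3) % 3)         0xffff
step 3: eval (v3 == 0)               0xffff
step 4: v0 <- (v0 // 4)              0x0004
step 5: v0 <- min((v3 + -2), (8 + v3)) 0xfffb
step 6: eval ((v0 + v0) < (v0 - v0)) 0xffff
step 7: v3 <- -4                     0x000b
step 8: v0 <- ((v0 // -2) % -3)      0xfff4
step 9: v3 <- (lane // -3)           0xfff4

Answer: 10 steps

v0: -4,-3,0,-1,0,-1,-1,-2,-2,0,0,-1,-1,-2,-2,0
v3: -4,-4,-1,-4,-2,-2,-2,-3,-3,-3,-4,-4,-4,-5,-5,-5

steps = 10; useful = 125; efficiency = 125/160 = 25/32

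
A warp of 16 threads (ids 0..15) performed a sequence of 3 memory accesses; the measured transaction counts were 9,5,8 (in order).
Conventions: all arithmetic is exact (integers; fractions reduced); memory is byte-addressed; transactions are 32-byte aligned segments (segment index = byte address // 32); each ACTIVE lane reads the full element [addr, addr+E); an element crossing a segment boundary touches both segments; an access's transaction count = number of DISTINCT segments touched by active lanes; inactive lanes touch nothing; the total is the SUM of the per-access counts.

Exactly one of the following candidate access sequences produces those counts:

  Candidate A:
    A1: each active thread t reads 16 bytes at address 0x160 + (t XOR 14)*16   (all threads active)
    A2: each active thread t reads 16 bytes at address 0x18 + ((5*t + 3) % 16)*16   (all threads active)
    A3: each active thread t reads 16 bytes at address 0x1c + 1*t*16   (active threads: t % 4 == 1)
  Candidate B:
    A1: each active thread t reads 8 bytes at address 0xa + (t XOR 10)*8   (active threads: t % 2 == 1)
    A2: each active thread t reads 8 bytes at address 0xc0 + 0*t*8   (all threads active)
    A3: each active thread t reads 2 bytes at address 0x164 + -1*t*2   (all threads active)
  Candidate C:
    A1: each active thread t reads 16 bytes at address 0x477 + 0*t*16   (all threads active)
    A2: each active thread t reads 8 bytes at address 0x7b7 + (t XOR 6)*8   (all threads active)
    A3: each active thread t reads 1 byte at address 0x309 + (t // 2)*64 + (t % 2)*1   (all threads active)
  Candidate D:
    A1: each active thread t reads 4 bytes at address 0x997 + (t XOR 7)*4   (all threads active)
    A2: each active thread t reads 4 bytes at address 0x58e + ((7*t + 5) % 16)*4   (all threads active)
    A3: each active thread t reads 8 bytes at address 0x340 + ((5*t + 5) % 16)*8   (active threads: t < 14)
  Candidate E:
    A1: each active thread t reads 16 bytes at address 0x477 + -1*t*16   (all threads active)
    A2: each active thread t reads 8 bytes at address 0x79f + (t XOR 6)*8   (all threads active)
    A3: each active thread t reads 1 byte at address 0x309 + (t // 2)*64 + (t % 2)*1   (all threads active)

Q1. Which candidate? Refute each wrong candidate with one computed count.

A: A1 gives 8 transactions, not 9
B: A1 gives 5 transactions, not 9
C: A1 gives 2 transactions, not 9
D: A1 gives 3 transactions, not 9
E: all counts match (9,5,8)

Answer: E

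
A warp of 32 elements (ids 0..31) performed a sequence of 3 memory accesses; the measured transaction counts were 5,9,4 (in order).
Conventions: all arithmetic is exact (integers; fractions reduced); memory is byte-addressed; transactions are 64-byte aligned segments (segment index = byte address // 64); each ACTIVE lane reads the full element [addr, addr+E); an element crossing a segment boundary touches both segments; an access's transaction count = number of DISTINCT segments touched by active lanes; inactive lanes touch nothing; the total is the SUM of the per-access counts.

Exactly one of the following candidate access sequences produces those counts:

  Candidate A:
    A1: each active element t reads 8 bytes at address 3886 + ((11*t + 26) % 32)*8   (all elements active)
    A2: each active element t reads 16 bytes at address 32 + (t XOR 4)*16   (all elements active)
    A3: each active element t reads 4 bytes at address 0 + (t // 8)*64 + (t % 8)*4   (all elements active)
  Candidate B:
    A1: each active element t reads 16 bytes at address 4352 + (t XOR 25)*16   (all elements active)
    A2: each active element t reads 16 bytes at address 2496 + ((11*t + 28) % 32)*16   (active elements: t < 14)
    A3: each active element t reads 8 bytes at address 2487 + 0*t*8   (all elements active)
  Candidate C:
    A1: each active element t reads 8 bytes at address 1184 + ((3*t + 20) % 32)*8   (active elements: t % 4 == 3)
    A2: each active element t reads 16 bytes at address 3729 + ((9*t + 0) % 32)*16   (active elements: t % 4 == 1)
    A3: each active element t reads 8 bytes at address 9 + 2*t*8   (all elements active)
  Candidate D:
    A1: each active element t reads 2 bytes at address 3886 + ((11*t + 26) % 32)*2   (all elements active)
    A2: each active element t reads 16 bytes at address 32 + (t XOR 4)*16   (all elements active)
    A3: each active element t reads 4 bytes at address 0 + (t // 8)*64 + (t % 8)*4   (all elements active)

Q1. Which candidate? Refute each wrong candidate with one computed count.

B: A1 gives 8 transactions, not 5
C: A2 gives 8 transactions, not 9
D: A1 gives 2 transactions, not 5
A: all counts match (5,9,4)

Answer: A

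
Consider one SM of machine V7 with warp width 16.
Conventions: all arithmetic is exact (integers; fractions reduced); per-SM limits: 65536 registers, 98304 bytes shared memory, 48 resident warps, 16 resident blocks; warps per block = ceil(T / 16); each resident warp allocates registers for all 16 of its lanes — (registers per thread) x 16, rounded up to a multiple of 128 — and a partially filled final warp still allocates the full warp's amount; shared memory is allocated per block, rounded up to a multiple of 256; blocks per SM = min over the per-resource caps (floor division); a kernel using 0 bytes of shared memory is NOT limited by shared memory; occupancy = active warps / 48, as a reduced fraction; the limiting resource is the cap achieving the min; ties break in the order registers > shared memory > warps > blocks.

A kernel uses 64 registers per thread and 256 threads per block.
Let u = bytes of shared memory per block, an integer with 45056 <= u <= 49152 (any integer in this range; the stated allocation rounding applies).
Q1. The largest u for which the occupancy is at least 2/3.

Answer: u = 49152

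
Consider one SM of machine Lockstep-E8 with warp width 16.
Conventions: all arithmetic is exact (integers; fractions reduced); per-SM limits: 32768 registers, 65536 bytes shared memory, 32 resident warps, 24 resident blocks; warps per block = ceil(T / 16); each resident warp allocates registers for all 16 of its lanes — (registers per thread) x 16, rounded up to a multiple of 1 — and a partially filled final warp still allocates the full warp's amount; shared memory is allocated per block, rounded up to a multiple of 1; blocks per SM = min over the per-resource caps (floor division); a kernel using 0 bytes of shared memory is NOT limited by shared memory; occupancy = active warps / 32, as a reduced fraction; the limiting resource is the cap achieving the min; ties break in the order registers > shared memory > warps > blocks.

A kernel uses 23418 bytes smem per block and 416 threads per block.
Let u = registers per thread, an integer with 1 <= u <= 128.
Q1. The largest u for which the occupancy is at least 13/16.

Answer: u = 78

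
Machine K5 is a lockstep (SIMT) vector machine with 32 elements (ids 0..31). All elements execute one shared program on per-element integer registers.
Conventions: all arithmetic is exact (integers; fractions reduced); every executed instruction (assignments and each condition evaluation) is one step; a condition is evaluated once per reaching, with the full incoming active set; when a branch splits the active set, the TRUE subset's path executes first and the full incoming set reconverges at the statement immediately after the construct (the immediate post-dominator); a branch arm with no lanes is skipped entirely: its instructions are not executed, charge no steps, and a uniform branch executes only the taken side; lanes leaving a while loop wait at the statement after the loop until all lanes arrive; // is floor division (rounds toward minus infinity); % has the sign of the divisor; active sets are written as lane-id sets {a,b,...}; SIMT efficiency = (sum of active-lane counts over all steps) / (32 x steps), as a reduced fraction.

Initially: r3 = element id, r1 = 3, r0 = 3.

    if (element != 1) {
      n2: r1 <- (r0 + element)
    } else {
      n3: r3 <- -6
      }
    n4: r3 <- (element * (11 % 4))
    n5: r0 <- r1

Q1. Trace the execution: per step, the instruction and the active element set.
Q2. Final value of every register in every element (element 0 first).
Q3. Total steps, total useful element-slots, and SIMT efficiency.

step 0: eval (element != 1)          {0,1,2,3,4,5,6,7,8,9,10,11,12,13,14,15,16,17,18,19,20,21,22,23,24,25,26,27,28,29,30,31}
step 1: r1 <- (r0 + element)         {0,2,3,4,5,6,7,8,9,10,11,12,13,14,15,16,17,18,19,20,21,22,23,24,25,26,27,28,29,30,31}
step 2: r3 <- -6                     {1}
step 3: r3 <- (element * (11 % 4))   {0,1,2,3,4,5,6,7,8,9,10,11,12,13,14,15,16,17,18,19,20,21,22,23,24,25,26,27,28,29,30,31}
step 4: r0 <- r1                     {0,1,2,3,4,5,6,7,8,9,10,11,12,13,14,15,16,17,18,19,20,21,22,23,24,25,26,27,28,29,30,31}

Answer: 5 steps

r3: 0,3,6,9,12,15,18,21,24,27,30,33,36,39,42,45,48,51,54,57,60,63,66,69,72,75,78,81,84,87,90,93
r1: 3,3,5,6,7,8,9,10,11,12,13,14,15,16,17,18,19,20,21,22,23,24,25,26,27,28,29,30,31,32,33,34
r0: 3,3,5,6,7,8,9,10,11,12,13,14,15,16,17,18,19,20,21,22,23,24,25,26,27,28,29,30,31,32,33,34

steps = 5; useful = 128; efficiency = 128/160 = 4/5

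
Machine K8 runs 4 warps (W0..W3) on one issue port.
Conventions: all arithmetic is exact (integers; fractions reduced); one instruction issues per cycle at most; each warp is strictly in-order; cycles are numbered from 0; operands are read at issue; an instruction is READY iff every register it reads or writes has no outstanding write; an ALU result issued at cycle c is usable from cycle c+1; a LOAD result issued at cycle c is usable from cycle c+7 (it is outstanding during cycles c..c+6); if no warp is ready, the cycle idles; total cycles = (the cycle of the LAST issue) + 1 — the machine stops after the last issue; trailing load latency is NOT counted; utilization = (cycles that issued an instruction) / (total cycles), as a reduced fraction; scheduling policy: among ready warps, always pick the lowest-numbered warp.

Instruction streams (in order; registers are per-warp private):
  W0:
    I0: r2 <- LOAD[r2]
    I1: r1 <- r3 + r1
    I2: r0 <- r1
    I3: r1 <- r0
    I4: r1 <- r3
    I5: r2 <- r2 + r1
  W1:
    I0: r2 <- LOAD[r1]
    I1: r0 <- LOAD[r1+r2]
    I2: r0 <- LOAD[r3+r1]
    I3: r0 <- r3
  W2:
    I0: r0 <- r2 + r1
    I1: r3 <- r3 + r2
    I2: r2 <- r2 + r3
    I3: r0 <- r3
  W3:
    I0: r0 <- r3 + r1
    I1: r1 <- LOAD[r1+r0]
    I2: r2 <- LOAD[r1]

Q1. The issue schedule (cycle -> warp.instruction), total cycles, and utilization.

cycle 0: W0.I0
cycle 1: W0.I1
cycle 2: W0.I2
cycle 3: W0.I3
cycle 4: W0.I4
cycle 5: W1.I0
cycle 6: W2.I0
cycle 7: W0.I5
cycle 8: W2.I1
cycle 9: W2.I2
cycle 10: W2.I3
cycle 11: W3.I0
cycle 12: W1.I1
cycle 13: W3.I1
cycle 14: idle
cycle 15: idle
cycle 16: idle
cycle 17: idle
cycle 18: idle
cycle 19: W1.I2
cycle 20: W3.I2
cycle 21: idle
cycle 22: idle
cycle 23: idle
cycle 24: idle
cycle 25: idle
cycle 26: W1.I3

Answer: 27 cycles, utilization 17/27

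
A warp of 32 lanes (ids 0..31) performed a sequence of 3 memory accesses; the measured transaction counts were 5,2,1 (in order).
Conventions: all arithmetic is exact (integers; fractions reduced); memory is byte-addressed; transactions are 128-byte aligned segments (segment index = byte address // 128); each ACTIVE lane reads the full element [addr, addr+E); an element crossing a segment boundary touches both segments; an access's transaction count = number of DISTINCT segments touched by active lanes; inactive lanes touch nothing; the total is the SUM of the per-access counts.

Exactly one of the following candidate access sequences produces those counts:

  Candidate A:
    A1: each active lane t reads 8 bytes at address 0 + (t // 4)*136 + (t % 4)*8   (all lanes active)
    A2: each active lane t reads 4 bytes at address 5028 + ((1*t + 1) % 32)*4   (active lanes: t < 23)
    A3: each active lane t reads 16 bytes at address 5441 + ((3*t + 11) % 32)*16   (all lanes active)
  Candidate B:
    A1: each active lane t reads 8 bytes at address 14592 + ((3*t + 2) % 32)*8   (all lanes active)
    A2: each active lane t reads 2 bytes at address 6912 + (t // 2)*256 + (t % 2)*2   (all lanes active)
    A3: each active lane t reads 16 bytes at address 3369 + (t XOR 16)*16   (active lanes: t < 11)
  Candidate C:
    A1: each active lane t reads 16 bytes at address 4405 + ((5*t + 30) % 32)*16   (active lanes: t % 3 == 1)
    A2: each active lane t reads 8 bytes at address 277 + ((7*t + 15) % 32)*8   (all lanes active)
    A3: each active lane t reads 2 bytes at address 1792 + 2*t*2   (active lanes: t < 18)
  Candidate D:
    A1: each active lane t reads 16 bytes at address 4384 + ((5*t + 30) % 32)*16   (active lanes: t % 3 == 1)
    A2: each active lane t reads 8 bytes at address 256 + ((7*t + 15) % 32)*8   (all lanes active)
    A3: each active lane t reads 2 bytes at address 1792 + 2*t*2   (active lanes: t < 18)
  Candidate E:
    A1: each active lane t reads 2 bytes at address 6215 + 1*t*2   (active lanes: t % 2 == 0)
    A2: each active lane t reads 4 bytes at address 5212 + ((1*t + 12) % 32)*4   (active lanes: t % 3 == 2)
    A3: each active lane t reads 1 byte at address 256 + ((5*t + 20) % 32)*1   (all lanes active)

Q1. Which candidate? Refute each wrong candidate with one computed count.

A: A1 gives 8 transactions, not 5
B: A1 gives 2 transactions, not 5
C: A2 gives 3 transactions, not 2
E: A1 gives 2 transactions, not 5
D: all counts match (5,2,1)

Answer: D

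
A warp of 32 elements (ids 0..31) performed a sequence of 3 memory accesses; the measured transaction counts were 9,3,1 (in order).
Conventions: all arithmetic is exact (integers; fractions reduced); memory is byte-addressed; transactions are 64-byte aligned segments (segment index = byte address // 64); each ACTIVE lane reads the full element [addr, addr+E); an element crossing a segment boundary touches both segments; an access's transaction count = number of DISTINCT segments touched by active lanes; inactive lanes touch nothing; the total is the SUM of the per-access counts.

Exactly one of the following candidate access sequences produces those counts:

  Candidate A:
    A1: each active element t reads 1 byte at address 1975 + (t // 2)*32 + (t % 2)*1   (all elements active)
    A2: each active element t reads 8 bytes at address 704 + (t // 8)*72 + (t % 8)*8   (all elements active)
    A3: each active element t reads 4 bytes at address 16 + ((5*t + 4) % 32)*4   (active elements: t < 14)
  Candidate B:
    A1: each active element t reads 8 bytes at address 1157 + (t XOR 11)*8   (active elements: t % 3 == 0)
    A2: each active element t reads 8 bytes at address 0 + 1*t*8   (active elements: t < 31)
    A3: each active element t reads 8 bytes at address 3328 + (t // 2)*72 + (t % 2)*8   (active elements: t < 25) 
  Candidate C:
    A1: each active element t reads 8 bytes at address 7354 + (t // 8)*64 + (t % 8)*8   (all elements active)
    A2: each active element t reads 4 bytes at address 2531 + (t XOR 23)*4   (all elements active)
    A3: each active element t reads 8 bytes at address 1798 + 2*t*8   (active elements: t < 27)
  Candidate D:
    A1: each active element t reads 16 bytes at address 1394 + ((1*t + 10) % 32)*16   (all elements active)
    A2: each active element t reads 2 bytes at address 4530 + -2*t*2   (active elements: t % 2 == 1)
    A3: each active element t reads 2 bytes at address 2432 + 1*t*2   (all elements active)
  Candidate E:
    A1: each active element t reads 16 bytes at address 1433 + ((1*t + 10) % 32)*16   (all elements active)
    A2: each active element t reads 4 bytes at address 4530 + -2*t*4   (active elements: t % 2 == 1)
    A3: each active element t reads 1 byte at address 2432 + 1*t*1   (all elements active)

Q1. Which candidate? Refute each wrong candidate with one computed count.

A: A2 gives 5 transactions, not 3
B: A1 gives 4 transactions, not 9
C: A1 gives 5 transactions, not 9
E: A2 gives 5 transactions, not 3
D: all counts match (9,3,1)

Answer: D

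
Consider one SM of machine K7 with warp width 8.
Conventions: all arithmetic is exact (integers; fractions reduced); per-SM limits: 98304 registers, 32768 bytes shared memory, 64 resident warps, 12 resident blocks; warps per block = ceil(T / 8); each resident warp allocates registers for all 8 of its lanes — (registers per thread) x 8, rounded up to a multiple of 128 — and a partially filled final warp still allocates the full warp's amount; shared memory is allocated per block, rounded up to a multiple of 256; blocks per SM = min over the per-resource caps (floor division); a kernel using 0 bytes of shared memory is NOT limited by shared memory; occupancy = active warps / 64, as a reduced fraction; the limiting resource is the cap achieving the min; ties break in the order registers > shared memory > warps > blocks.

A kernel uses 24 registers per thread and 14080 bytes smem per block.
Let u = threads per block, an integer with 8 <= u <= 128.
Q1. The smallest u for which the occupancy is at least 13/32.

Answer: u = 97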